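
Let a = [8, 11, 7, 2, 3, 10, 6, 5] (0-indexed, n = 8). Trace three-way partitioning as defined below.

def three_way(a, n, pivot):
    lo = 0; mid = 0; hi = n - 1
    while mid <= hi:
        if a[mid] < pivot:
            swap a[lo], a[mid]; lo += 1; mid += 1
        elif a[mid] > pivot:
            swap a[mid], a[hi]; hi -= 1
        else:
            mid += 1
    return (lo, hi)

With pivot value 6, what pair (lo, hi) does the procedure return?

pivot = 6; lo=0, mid=0, hi=7
a[mid]=8>6: swap a[0],a[7]; hi=6 → [5, 11, 7, 2, 3, 10, 6, 8]
a[mid]=5<6: swap a[0],a[0]; lo=1,mid=1 → [5, 11, 7, 2, 3, 10, 6, 8]
a[mid]=11>6: swap a[1],a[6]; hi=5 → [5, 6, 7, 2, 3, 10, 11, 8]
a[mid]=6=6: mid=2
a[mid]=7>6: swap a[2],a[5]; hi=4 → [5, 6, 10, 2, 3, 7, 11, 8]
a[mid]=10>6: swap a[2],a[4]; hi=3 → [5, 6, 3, 2, 10, 7, 11, 8]
a[mid]=3<6: swap a[1],a[2]; lo=2,mid=3 → [5, 3, 6, 2, 10, 7, 11, 8]
a[mid]=2<6: swap a[2],a[3]; lo=3,mid=4 → [5, 3, 2, 6, 10, 7, 11, 8]
end: lo=3, hi=3; a = [5, 3, 2, 6, 10, 7, 11, 8]

(3, 3)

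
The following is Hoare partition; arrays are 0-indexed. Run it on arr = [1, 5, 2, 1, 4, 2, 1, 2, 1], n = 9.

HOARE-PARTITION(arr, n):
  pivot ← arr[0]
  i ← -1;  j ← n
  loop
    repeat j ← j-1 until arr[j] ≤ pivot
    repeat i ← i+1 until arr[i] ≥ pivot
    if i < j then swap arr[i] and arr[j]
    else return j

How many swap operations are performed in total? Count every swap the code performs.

3

pivot = arr[0] = 1; i = -1, j = 9
j→8 (arr[8]=1≤1), i→0 (arr[0]=1≥1); i<j, swap → [1, 5, 2, 1, 4, 2, 1, 2, 1]
j→6 (arr[6]=1≤1), i→1 (arr[1]=5≥1); i<j, swap → [1, 1, 2, 1, 4, 2, 5, 2, 1]
j→3 (arr[3]=1≤1), i→2 (arr[2]=2≥1); i<j, swap → [1, 1, 1, 2, 4, 2, 5, 2, 1]
j→2, i→3; i≥j, return j=2. arr = [1, 1, 1, 2, 4, 2, 5, 2, 1]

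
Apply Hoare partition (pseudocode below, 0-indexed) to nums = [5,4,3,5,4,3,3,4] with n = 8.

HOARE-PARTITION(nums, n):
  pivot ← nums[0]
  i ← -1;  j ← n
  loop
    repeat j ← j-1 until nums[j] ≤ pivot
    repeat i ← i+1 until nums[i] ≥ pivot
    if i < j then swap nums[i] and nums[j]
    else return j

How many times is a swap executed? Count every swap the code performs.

2

pivot=5
j stops at 7 (4), i stops at 0 (5); swap ⇒ [4,4,3,5,4,3,3,5]
j stops at 6 (3), i stops at 3 (5); swap ⇒ [4,4,3,3,4,3,5,5]
j stops at 5, i stops at 6; i≥j ⇒ return 5. nums=[4,4,3,3,4,3,5,5]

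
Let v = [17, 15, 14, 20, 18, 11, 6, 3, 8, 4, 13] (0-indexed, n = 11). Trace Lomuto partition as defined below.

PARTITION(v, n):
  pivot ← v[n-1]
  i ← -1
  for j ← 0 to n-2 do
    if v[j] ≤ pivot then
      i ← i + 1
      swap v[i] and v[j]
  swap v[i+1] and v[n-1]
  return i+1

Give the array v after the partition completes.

pivot=13, i=-1
j=0: 17>13, skip
j=1: 15>13, skip
j=2: 14>13, skip
j=3: 20>13, skip
j=4: 18>13, skip
j=5: 11≤13, i=0, swap(0,5) ⇒ [11, 15, 14, 20, 18, 17, 6, 3, 8, 4, 13]
j=6: 6≤13, i=1, swap(1,6) ⇒ [11, 6, 14, 20, 18, 17, 15, 3, 8, 4, 13]
j=7: 3≤13, i=2, swap(2,7) ⇒ [11, 6, 3, 20, 18, 17, 15, 14, 8, 4, 13]
j=8: 8≤13, i=3, swap(3,8) ⇒ [11, 6, 3, 8, 18, 17, 15, 14, 20, 4, 13]
j=9: 4≤13, i=4, swap(4,9) ⇒ [11, 6, 3, 8, 4, 17, 15, 14, 20, 18, 13]
swap(5,10) ⇒ [11, 6, 3, 8, 4, 13, 15, 14, 20, 18, 17]; return 5

[11, 6, 3, 8, 4, 13, 15, 14, 20, 18, 17]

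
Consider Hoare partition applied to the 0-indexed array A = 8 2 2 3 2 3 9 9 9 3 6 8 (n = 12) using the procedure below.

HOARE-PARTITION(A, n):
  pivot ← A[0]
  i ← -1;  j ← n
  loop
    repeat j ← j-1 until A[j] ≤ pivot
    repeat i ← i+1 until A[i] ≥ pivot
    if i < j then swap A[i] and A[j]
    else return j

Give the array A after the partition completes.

pivot = A[0] = 8; i = -1, j = 12
j→11 (A[11]=8≤8), i→0 (A[0]=8≥8); i<j, swap → 8 2 2 3 2 3 9 9 9 3 6 8
j→10 (A[10]=6≤8), i→6 (A[6]=9≥8); i<j, swap → 8 2 2 3 2 3 6 9 9 3 9 8
j→9 (A[9]=3≤8), i→7 (A[7]=9≥8); i<j, swap → 8 2 2 3 2 3 6 3 9 9 9 8
j→7, i→8; i≥j, return j=7. A = 8 2 2 3 2 3 6 3 9 9 9 8

8 2 2 3 2 3 6 3 9 9 9 8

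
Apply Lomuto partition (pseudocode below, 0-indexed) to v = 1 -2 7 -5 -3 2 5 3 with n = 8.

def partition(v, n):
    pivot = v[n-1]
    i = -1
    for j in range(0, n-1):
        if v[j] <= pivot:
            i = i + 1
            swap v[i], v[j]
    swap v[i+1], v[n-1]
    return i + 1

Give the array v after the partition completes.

1 -2 -5 -3 2 3 5 7

pivot = v[7] = 3; i = -1
j=0: v[0]=1 ≤ 3 → i=0, swap v[0],v[0] (no change) → 1 -2 7 -5 -3 2 5 3
j=1: v[1]=-2 ≤ 3 → i=1, swap v[1],v[1] (no change) → 1 -2 7 -5 -3 2 5 3
j=2: v[2]=7 > 3 → no swap
j=3: v[3]=-5 ≤ 3 → i=2, swap v[2],v[3] → 1 -2 -5 7 -3 2 5 3
j=4: v[4]=-3 ≤ 3 → i=3, swap v[3],v[4] → 1 -2 -5 -3 7 2 5 3
j=5: v[5]=2 ≤ 3 → i=4, swap v[4],v[5] → 1 -2 -5 -3 2 7 5 3
j=6: v[6]=5 > 3 → no swap
final swap v[5],v[7] → 1 -2 -5 -3 2 3 5 7; return 5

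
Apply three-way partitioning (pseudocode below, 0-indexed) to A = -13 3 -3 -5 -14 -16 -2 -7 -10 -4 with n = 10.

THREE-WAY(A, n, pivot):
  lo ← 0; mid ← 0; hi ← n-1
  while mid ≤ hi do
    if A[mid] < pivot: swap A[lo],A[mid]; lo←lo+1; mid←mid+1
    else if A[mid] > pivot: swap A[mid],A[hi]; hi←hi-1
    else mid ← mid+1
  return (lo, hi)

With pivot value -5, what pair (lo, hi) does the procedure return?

(5, 5)

pivot = -5; lo=0, mid=0, hi=9
A[mid]=-13<-5: swap A[0],A[0]; lo=1,mid=1 → -13 3 -3 -5 -14 -16 -2 -7 -10 -4
A[mid]=3>-5: swap A[1],A[9]; hi=8 → -13 -4 -3 -5 -14 -16 -2 -7 -10 3
A[mid]=-4>-5: swap A[1],A[8]; hi=7 → -13 -10 -3 -5 -14 -16 -2 -7 -4 3
A[mid]=-10<-5: swap A[1],A[1]; lo=2,mid=2 → -13 -10 -3 -5 -14 -16 -2 -7 -4 3
A[mid]=-3>-5: swap A[2],A[7]; hi=6 → -13 -10 -7 -5 -14 -16 -2 -3 -4 3
A[mid]=-7<-5: swap A[2],A[2]; lo=3,mid=3 → -13 -10 -7 -5 -14 -16 -2 -3 -4 3
A[mid]=-5=-5: mid=4
A[mid]=-14<-5: swap A[3],A[4]; lo=4,mid=5 → -13 -10 -7 -14 -5 -16 -2 -3 -4 3
A[mid]=-16<-5: swap A[4],A[5]; lo=5,mid=6 → -13 -10 -7 -14 -16 -5 -2 -3 -4 3
A[mid]=-2>-5: swap A[6],A[6]; hi=5 → -13 -10 -7 -14 -16 -5 -2 -3 -4 3
end: lo=5, hi=5; A = -13 -10 -7 -14 -16 -5 -2 -3 -4 3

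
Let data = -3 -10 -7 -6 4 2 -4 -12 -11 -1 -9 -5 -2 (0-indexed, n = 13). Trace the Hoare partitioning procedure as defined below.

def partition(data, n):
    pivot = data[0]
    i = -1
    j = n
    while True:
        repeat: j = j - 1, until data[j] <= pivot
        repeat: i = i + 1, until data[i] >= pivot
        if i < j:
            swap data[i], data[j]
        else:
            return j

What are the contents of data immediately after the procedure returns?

pivot=-3
j stops at 11 (-5), i stops at 0 (-3); swap ⇒ -5 -10 -7 -6 4 2 -4 -12 -11 -1 -9 -3 -2
j stops at 10 (-9), i stops at 4 (4); swap ⇒ -5 -10 -7 -6 -9 2 -4 -12 -11 -1 4 -3 -2
j stops at 8 (-11), i stops at 5 (2); swap ⇒ -5 -10 -7 -6 -9 -11 -4 -12 2 -1 4 -3 -2
j stops at 7, i stops at 8; i≥j ⇒ return 7. data=-5 -10 -7 -6 -9 -11 -4 -12 2 -1 4 -3 -2

-5 -10 -7 -6 -9 -11 -4 -12 2 -1 4 -3 -2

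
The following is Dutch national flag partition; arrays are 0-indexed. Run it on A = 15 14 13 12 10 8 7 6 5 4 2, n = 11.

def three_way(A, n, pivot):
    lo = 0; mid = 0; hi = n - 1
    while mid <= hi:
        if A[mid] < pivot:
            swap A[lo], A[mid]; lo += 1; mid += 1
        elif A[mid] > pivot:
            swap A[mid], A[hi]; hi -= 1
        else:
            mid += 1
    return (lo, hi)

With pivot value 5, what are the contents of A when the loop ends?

pivot = 5; lo=0, mid=0, hi=10
A[mid]=15>5: swap A[0],A[10]; hi=9 → 2 14 13 12 10 8 7 6 5 4 15
A[mid]=2<5: swap A[0],A[0]; lo=1,mid=1 → 2 14 13 12 10 8 7 6 5 4 15
A[mid]=14>5: swap A[1],A[9]; hi=8 → 2 4 13 12 10 8 7 6 5 14 15
A[mid]=4<5: swap A[1],A[1]; lo=2,mid=2 → 2 4 13 12 10 8 7 6 5 14 15
A[mid]=13>5: swap A[2],A[8]; hi=7 → 2 4 5 12 10 8 7 6 13 14 15
A[mid]=5=5: mid=3
A[mid]=12>5: swap A[3],A[7]; hi=6 → 2 4 5 6 10 8 7 12 13 14 15
A[mid]=6>5: swap A[3],A[6]; hi=5 → 2 4 5 7 10 8 6 12 13 14 15
A[mid]=7>5: swap A[3],A[5]; hi=4 → 2 4 5 8 10 7 6 12 13 14 15
A[mid]=8>5: swap A[3],A[4]; hi=3 → 2 4 5 10 8 7 6 12 13 14 15
A[mid]=10>5: swap A[3],A[3]; hi=2 → 2 4 5 10 8 7 6 12 13 14 15
end: lo=2, hi=2; A = 2 4 5 10 8 7 6 12 13 14 15

2 4 5 10 8 7 6 12 13 14 15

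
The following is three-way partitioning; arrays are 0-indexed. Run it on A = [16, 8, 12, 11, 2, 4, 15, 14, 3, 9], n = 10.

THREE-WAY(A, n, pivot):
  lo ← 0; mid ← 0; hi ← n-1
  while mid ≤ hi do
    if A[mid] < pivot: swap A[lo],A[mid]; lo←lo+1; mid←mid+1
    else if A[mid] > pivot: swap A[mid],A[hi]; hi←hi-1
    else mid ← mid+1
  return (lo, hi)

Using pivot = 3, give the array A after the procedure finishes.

lo=0 mid=0 hi=9
16>3: swap(0,9), hi=8 ⇒ [9, 8, 12, 11, 2, 4, 15, 14, 3, 16]
9>3: swap(0,8), hi=7 ⇒ [3, 8, 12, 11, 2, 4, 15, 14, 9, 16]
3=3: mid=1
8>3: swap(1,7), hi=6 ⇒ [3, 14, 12, 11, 2, 4, 15, 8, 9, 16]
14>3: swap(1,6), hi=5 ⇒ [3, 15, 12, 11, 2, 4, 14, 8, 9, 16]
15>3: swap(1,5), hi=4 ⇒ [3, 4, 12, 11, 2, 15, 14, 8, 9, 16]
4>3: swap(1,4), hi=3 ⇒ [3, 2, 12, 11, 4, 15, 14, 8, 9, 16]
2<3: swap(0,1), lo=1 mid=2 ⇒ [2, 3, 12, 11, 4, 15, 14, 8, 9, 16]
12>3: swap(2,3), hi=2 ⇒ [2, 3, 11, 12, 4, 15, 14, 8, 9, 16]
11>3: swap(2,2), hi=1 ⇒ [2, 3, 11, 12, 4, 15, 14, 8, 9, 16]
done. lo=1 hi=1; A=[2, 3, 11, 12, 4, 15, 14, 8, 9, 16]

[2, 3, 11, 12, 4, 15, 14, 8, 9, 16]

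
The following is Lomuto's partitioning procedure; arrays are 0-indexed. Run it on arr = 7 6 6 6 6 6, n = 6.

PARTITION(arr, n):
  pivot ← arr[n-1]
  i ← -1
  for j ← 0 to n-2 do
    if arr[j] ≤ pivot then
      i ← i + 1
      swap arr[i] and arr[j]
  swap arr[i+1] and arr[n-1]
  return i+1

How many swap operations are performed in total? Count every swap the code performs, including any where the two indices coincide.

pivot=6, i=-1
j=0: 7>6, skip
j=1: 6≤6, i=0, swap(0,1) ⇒ 6 7 6 6 6 6
j=2: 6≤6, i=1, swap(1,2) ⇒ 6 6 7 6 6 6
j=3: 6≤6, i=2, swap(2,3) ⇒ 6 6 6 7 6 6
j=4: 6≤6, i=3, swap(3,4) ⇒ 6 6 6 6 7 6
swap(4,5) ⇒ 6 6 6 6 6 7; return 4

5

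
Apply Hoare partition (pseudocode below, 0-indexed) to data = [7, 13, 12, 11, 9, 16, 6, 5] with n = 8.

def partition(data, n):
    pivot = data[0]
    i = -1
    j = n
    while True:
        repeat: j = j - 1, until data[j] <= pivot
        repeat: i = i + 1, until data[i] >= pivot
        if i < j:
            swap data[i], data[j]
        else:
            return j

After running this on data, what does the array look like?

pivot = data[0] = 7; i = -1, j = 8
j→7 (data[7]=5≤7), i→0 (data[0]=7≥7); i<j, swap → [5, 13, 12, 11, 9, 16, 6, 7]
j→6 (data[6]=6≤7), i→1 (data[1]=13≥7); i<j, swap → [5, 6, 12, 11, 9, 16, 13, 7]
j→1, i→2; i≥j, return j=1. data = [5, 6, 12, 11, 9, 16, 13, 7]

[5, 6, 12, 11, 9, 16, 13, 7]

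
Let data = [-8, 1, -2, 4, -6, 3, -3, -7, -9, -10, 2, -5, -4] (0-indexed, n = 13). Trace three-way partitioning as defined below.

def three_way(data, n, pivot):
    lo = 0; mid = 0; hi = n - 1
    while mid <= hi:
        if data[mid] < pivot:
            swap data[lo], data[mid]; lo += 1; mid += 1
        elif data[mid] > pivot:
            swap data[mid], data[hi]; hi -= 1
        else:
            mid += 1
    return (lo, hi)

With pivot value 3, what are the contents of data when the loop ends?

lo=0 mid=0 hi=12
-8<3: swap(0,0), lo=1 mid=1 ⇒ [-8, 1, -2, 4, -6, 3, -3, -7, -9, -10, 2, -5, -4]
1<3: swap(1,1), lo=2 mid=2 ⇒ [-8, 1, -2, 4, -6, 3, -3, -7, -9, -10, 2, -5, -4]
-2<3: swap(2,2), lo=3 mid=3 ⇒ [-8, 1, -2, 4, -6, 3, -3, -7, -9, -10, 2, -5, -4]
4>3: swap(3,12), hi=11 ⇒ [-8, 1, -2, -4, -6, 3, -3, -7, -9, -10, 2, -5, 4]
-4<3: swap(3,3), lo=4 mid=4 ⇒ [-8, 1, -2, -4, -6, 3, -3, -7, -9, -10, 2, -5, 4]
-6<3: swap(4,4), lo=5 mid=5 ⇒ [-8, 1, -2, -4, -6, 3, -3, -7, -9, -10, 2, -5, 4]
3=3: mid=6
-3<3: swap(5,6), lo=6 mid=7 ⇒ [-8, 1, -2, -4, -6, -3, 3, -7, -9, -10, 2, -5, 4]
-7<3: swap(6,7), lo=7 mid=8 ⇒ [-8, 1, -2, -4, -6, -3, -7, 3, -9, -10, 2, -5, 4]
-9<3: swap(7,8), lo=8 mid=9 ⇒ [-8, 1, -2, -4, -6, -3, -7, -9, 3, -10, 2, -5, 4]
-10<3: swap(8,9), lo=9 mid=10 ⇒ [-8, 1, -2, -4, -6, -3, -7, -9, -10, 3, 2, -5, 4]
2<3: swap(9,10), lo=10 mid=11 ⇒ [-8, 1, -2, -4, -6, -3, -7, -9, -10, 2, 3, -5, 4]
-5<3: swap(10,11), lo=11 mid=12 ⇒ [-8, 1, -2, -4, -6, -3, -7, -9, -10, 2, -5, 3, 4]
done. lo=11 hi=11; data=[-8, 1, -2, -4, -6, -3, -7, -9, -10, 2, -5, 3, 4]

[-8, 1, -2, -4, -6, -3, -7, -9, -10, 2, -5, 3, 4]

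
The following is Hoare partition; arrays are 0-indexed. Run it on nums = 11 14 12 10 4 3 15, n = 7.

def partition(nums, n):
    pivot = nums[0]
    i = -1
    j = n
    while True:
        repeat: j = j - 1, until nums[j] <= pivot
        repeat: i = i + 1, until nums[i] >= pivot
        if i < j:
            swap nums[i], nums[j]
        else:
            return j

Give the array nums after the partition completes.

pivot = nums[0] = 11; i = -1, j = 7
j→5 (nums[5]=3≤11), i→0 (nums[0]=11≥11); i<j, swap → 3 14 12 10 4 11 15
j→4 (nums[4]=4≤11), i→1 (nums[1]=14≥11); i<j, swap → 3 4 12 10 14 11 15
j→3 (nums[3]=10≤11), i→2 (nums[2]=12≥11); i<j, swap → 3 4 10 12 14 11 15
j→2, i→3; i≥j, return j=2. nums = 3 4 10 12 14 11 15

3 4 10 12 14 11 15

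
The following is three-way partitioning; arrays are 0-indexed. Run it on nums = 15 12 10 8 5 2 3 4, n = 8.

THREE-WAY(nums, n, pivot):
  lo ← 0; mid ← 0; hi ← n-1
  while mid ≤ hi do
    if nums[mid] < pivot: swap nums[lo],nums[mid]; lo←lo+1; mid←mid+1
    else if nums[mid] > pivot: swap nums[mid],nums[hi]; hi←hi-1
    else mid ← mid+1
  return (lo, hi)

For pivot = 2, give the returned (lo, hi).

(0, 0)

lo=0 mid=0 hi=7
15>2: swap(0,7), hi=6 ⇒ 4 12 10 8 5 2 3 15
4>2: swap(0,6), hi=5 ⇒ 3 12 10 8 5 2 4 15
3>2: swap(0,5), hi=4 ⇒ 2 12 10 8 5 3 4 15
2=2: mid=1
12>2: swap(1,4), hi=3 ⇒ 2 5 10 8 12 3 4 15
5>2: swap(1,3), hi=2 ⇒ 2 8 10 5 12 3 4 15
8>2: swap(1,2), hi=1 ⇒ 2 10 8 5 12 3 4 15
10>2: swap(1,1), hi=0 ⇒ 2 10 8 5 12 3 4 15
done. lo=0 hi=0; nums=2 10 8 5 12 3 4 15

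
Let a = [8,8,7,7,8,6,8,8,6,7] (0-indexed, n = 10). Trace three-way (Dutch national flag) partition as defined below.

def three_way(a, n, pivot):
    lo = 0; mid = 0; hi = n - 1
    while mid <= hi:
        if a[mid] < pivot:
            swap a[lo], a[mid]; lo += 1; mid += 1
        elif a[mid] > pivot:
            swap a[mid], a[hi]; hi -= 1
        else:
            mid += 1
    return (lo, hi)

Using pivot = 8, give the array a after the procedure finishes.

[7,7,6,6,7,8,8,8,8,8]

pivot = 8; lo=0, mid=0, hi=9
a[mid]=8=8: mid=1
a[mid]=8=8: mid=2
a[mid]=7<8: swap a[0],a[2]; lo=1,mid=3 → [7,8,8,7,8,6,8,8,6,7]
a[mid]=7<8: swap a[1],a[3]; lo=2,mid=4 → [7,7,8,8,8,6,8,8,6,7]
a[mid]=8=8: mid=5
a[mid]=6<8: swap a[2],a[5]; lo=3,mid=6 → [7,7,6,8,8,8,8,8,6,7]
a[mid]=8=8: mid=7
a[mid]=8=8: mid=8
a[mid]=6<8: swap a[3],a[8]; lo=4,mid=9 → [7,7,6,6,8,8,8,8,8,7]
a[mid]=7<8: swap a[4],a[9]; lo=5,mid=10 → [7,7,6,6,7,8,8,8,8,8]
end: lo=5, hi=9; a = [7,7,6,6,7,8,8,8,8,8]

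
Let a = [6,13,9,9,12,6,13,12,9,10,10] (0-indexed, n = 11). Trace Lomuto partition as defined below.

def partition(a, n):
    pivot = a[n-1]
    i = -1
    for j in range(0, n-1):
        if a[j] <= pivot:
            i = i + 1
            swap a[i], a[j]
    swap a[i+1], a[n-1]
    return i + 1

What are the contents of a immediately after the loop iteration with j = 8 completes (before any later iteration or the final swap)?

pivot=10, i=-1
j=0: 6≤10, i=0, swap(0,0) ⇒ [6,13,9,9,12,6,13,12,9,10,10]
j=1: 13>10, skip
j=2: 9≤10, i=1, swap(1,2) ⇒ [6,9,13,9,12,6,13,12,9,10,10]
j=3: 9≤10, i=2, swap(2,3) ⇒ [6,9,9,13,12,6,13,12,9,10,10]
j=4: 12>10, skip
j=5: 6≤10, i=3, swap(3,5) ⇒ [6,9,9,6,12,13,13,12,9,10,10]
j=6: 13>10, skip
j=7: 12>10, skip
j=8: 9≤10, i=4, swap(4,8) ⇒ [6,9,9,6,9,13,13,12,12,10,10]
(after j=8) a = [6,9,9,6,9,13,13,12,12,10,10]

[6,9,9,6,9,13,13,12,12,10,10]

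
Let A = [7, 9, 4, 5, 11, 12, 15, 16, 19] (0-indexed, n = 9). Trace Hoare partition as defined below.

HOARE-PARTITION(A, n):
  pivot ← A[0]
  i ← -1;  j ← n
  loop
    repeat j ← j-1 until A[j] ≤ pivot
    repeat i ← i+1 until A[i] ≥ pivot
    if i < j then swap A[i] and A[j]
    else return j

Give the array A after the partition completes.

pivot = A[0] = 7; i = -1, j = 9
j→3 (A[3]=5≤7), i→0 (A[0]=7≥7); i<j, swap → [5, 9, 4, 7, 11, 12, 15, 16, 19]
j→2 (A[2]=4≤7), i→1 (A[1]=9≥7); i<j, swap → [5, 4, 9, 7, 11, 12, 15, 16, 19]
j→1, i→2; i≥j, return j=1. A = [5, 4, 9, 7, 11, 12, 15, 16, 19]

[5, 4, 9, 7, 11, 12, 15, 16, 19]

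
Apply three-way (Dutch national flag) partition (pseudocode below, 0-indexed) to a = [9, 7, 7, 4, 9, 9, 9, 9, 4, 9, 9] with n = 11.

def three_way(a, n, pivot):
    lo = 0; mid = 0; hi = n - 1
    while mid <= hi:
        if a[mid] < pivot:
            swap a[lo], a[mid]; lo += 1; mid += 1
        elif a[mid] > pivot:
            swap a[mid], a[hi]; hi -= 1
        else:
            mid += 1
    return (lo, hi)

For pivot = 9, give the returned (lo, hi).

pivot = 9; lo=0, mid=0, hi=10
a[mid]=9=9: mid=1
a[mid]=7<9: swap a[0],a[1]; lo=1,mid=2 → [7, 9, 7, 4, 9, 9, 9, 9, 4, 9, 9]
a[mid]=7<9: swap a[1],a[2]; lo=2,mid=3 → [7, 7, 9, 4, 9, 9, 9, 9, 4, 9, 9]
a[mid]=4<9: swap a[2],a[3]; lo=3,mid=4 → [7, 7, 4, 9, 9, 9, 9, 9, 4, 9, 9]
a[mid]=9=9: mid=5
a[mid]=9=9: mid=6
a[mid]=9=9: mid=7
a[mid]=9=9: mid=8
a[mid]=4<9: swap a[3],a[8]; lo=4,mid=9 → [7, 7, 4, 4, 9, 9, 9, 9, 9, 9, 9]
a[mid]=9=9: mid=10
a[mid]=9=9: mid=11
end: lo=4, hi=10; a = [7, 7, 4, 4, 9, 9, 9, 9, 9, 9, 9]

(4, 10)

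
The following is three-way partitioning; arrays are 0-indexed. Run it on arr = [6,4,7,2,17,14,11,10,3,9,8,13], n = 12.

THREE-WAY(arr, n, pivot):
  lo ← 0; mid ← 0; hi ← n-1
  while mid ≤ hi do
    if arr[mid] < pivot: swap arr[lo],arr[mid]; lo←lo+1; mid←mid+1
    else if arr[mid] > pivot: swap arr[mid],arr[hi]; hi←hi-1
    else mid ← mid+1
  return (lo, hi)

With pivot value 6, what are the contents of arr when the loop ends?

lo=0 mid=0 hi=11
6=6: mid=1
4<6: swap(0,1), lo=1 mid=2 ⇒ [4,6,7,2,17,14,11,10,3,9,8,13]
7>6: swap(2,11), hi=10 ⇒ [4,6,13,2,17,14,11,10,3,9,8,7]
13>6: swap(2,10), hi=9 ⇒ [4,6,8,2,17,14,11,10,3,9,13,7]
8>6: swap(2,9), hi=8 ⇒ [4,6,9,2,17,14,11,10,3,8,13,7]
9>6: swap(2,8), hi=7 ⇒ [4,6,3,2,17,14,11,10,9,8,13,7]
3<6: swap(1,2), lo=2 mid=3 ⇒ [4,3,6,2,17,14,11,10,9,8,13,7]
2<6: swap(2,3), lo=3 mid=4 ⇒ [4,3,2,6,17,14,11,10,9,8,13,7]
17>6: swap(4,7), hi=6 ⇒ [4,3,2,6,10,14,11,17,9,8,13,7]
10>6: swap(4,6), hi=5 ⇒ [4,3,2,6,11,14,10,17,9,8,13,7]
11>6: swap(4,5), hi=4 ⇒ [4,3,2,6,14,11,10,17,9,8,13,7]
14>6: swap(4,4), hi=3 ⇒ [4,3,2,6,14,11,10,17,9,8,13,7]
done. lo=3 hi=3; arr=[4,3,2,6,14,11,10,17,9,8,13,7]

[4,3,2,6,14,11,10,17,9,8,13,7]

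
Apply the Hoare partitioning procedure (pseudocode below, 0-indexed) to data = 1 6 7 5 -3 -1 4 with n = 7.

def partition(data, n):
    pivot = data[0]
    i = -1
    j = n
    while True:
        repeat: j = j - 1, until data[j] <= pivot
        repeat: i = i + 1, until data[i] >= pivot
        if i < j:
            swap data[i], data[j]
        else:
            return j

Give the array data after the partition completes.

pivot = data[0] = 1; i = -1, j = 7
j→5 (data[5]=-1≤1), i→0 (data[0]=1≥1); i<j, swap → -1 6 7 5 -3 1 4
j→4 (data[4]=-3≤1), i→1 (data[1]=6≥1); i<j, swap → -1 -3 7 5 6 1 4
j→1, i→2; i≥j, return j=1. data = -1 -3 7 5 6 1 4

-1 -3 7 5 6 1 4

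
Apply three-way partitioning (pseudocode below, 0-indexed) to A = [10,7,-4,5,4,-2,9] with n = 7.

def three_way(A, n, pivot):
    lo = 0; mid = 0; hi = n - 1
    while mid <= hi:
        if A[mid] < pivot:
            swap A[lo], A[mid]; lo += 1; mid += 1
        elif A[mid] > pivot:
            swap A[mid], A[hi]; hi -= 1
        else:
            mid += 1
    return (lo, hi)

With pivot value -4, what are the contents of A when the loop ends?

pivot = -4; lo=0, mid=0, hi=6
A[mid]=10>-4: swap A[0],A[6]; hi=5 → [9,7,-4,5,4,-2,10]
A[mid]=9>-4: swap A[0],A[5]; hi=4 → [-2,7,-4,5,4,9,10]
A[mid]=-2>-4: swap A[0],A[4]; hi=3 → [4,7,-4,5,-2,9,10]
A[mid]=4>-4: swap A[0],A[3]; hi=2 → [5,7,-4,4,-2,9,10]
A[mid]=5>-4: swap A[0],A[2]; hi=1 → [-4,7,5,4,-2,9,10]
A[mid]=-4=-4: mid=1
A[mid]=7>-4: swap A[1],A[1]; hi=0 → [-4,7,5,4,-2,9,10]
end: lo=0, hi=0; A = [-4,7,5,4,-2,9,10]

[-4,7,5,4,-2,9,10]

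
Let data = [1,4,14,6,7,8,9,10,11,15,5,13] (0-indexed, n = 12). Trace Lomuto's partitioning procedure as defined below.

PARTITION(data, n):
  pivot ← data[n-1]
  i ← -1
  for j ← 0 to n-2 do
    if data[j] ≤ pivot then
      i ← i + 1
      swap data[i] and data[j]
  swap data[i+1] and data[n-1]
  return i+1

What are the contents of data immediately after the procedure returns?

[1,4,6,7,8,9,10,11,5,13,14,15]

pivot = data[11] = 13; i = -1
j=0: data[0]=1 ≤ 13 → i=0, swap data[0],data[0] (no change) → [1,4,14,6,7,8,9,10,11,15,5,13]
j=1: data[1]=4 ≤ 13 → i=1, swap data[1],data[1] (no change) → [1,4,14,6,7,8,9,10,11,15,5,13]
j=2: data[2]=14 > 13 → no swap
j=3: data[3]=6 ≤ 13 → i=2, swap data[2],data[3] → [1,4,6,14,7,8,9,10,11,15,5,13]
j=4: data[4]=7 ≤ 13 → i=3, swap data[3],data[4] → [1,4,6,7,14,8,9,10,11,15,5,13]
j=5: data[5]=8 ≤ 13 → i=4, swap data[4],data[5] → [1,4,6,7,8,14,9,10,11,15,5,13]
j=6: data[6]=9 ≤ 13 → i=5, swap data[5],data[6] → [1,4,6,7,8,9,14,10,11,15,5,13]
j=7: data[7]=10 ≤ 13 → i=6, swap data[6],data[7] → [1,4,6,7,8,9,10,14,11,15,5,13]
j=8: data[8]=11 ≤ 13 → i=7, swap data[7],data[8] → [1,4,6,7,8,9,10,11,14,15,5,13]
j=9: data[9]=15 > 13 → no swap
j=10: data[10]=5 ≤ 13 → i=8, swap data[8],data[10] → [1,4,6,7,8,9,10,11,5,15,14,13]
final swap data[9],data[11] → [1,4,6,7,8,9,10,11,5,13,14,15]; return 9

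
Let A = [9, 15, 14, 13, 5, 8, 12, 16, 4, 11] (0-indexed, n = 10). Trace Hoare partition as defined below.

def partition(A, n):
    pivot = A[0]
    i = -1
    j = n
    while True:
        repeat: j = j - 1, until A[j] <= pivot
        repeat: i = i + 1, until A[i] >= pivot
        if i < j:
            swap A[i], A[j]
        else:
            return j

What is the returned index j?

pivot=9
j stops at 8 (4), i stops at 0 (9); swap ⇒ [4, 15, 14, 13, 5, 8, 12, 16, 9, 11]
j stops at 5 (8), i stops at 1 (15); swap ⇒ [4, 8, 14, 13, 5, 15, 12, 16, 9, 11]
j stops at 4 (5), i stops at 2 (14); swap ⇒ [4, 8, 5, 13, 14, 15, 12, 16, 9, 11]
j stops at 2, i stops at 3; i≥j ⇒ return 2. A=[4, 8, 5, 13, 14, 15, 12, 16, 9, 11]

2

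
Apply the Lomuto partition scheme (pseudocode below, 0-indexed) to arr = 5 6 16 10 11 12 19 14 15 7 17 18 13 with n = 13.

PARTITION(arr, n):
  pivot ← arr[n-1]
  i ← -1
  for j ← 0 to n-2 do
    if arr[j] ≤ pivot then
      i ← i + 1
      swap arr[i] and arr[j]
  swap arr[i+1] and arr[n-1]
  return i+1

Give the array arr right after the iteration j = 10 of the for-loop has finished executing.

5 6 10 11 12 7 19 14 15 16 17 18 13

pivot=13, i=-1
j=0: 5≤13, i=0, swap(0,0) ⇒ 5 6 16 10 11 12 19 14 15 7 17 18 13
j=1: 6≤13, i=1, swap(1,1) ⇒ 5 6 16 10 11 12 19 14 15 7 17 18 13
j=2: 16>13, skip
j=3: 10≤13, i=2, swap(2,3) ⇒ 5 6 10 16 11 12 19 14 15 7 17 18 13
j=4: 11≤13, i=3, swap(3,4) ⇒ 5 6 10 11 16 12 19 14 15 7 17 18 13
j=5: 12≤13, i=4, swap(4,5) ⇒ 5 6 10 11 12 16 19 14 15 7 17 18 13
j=6: 19>13, skip
j=7: 14>13, skip
j=8: 15>13, skip
j=9: 7≤13, i=5, swap(5,9) ⇒ 5 6 10 11 12 7 19 14 15 16 17 18 13
j=10: 17>13, skip
(after j=10) arr = 5 6 10 11 12 7 19 14 15 16 17 18 13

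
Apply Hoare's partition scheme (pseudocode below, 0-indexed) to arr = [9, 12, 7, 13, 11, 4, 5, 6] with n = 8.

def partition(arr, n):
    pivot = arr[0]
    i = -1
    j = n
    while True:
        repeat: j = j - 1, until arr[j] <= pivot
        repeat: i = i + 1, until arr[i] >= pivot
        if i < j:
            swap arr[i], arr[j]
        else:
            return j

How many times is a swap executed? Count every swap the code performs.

pivot=9
j stops at 7 (6), i stops at 0 (9); swap ⇒ [6, 12, 7, 13, 11, 4, 5, 9]
j stops at 6 (5), i stops at 1 (12); swap ⇒ [6, 5, 7, 13, 11, 4, 12, 9]
j stops at 5 (4), i stops at 3 (13); swap ⇒ [6, 5, 7, 4, 11, 13, 12, 9]
j stops at 3, i stops at 4; i≥j ⇒ return 3. arr=[6, 5, 7, 4, 11, 13, 12, 9]

3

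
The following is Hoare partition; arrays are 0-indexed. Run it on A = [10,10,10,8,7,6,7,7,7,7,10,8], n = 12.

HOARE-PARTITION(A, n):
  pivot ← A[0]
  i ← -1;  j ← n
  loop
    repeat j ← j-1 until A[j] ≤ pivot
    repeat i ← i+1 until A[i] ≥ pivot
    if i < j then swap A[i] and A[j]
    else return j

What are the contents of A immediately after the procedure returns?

[8,10,7,8,7,6,7,7,7,10,10,10]

pivot = A[0] = 10; i = -1, j = 12
j→11 (A[11]=8≤10), i→0 (A[0]=10≥10); i<j, swap → [8,10,10,8,7,6,7,7,7,7,10,10]
j→10 (A[10]=10≤10), i→1 (A[1]=10≥10); i<j, swap → [8,10,10,8,7,6,7,7,7,7,10,10]
j→9 (A[9]=7≤10), i→2 (A[2]=10≥10); i<j, swap → [8,10,7,8,7,6,7,7,7,10,10,10]
j→8, i→9; i≥j, return j=8. A = [8,10,7,8,7,6,7,7,7,10,10,10]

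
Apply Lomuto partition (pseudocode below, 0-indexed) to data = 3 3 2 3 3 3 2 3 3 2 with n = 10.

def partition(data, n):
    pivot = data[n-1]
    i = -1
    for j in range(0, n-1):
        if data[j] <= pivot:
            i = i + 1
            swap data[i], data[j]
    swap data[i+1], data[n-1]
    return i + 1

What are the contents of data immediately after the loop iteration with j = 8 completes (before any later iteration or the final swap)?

pivot=2, i=-1
j=0: 3>2, skip
j=1: 3>2, skip
j=2: 2≤2, i=0, swap(0,2) ⇒ 2 3 3 3 3 3 2 3 3 2
j=3: 3>2, skip
j=4: 3>2, skip
j=5: 3>2, skip
j=6: 2≤2, i=1, swap(1,6) ⇒ 2 2 3 3 3 3 3 3 3 2
j=7: 3>2, skip
j=8: 3>2, skip
(after j=8) data = 2 2 3 3 3 3 3 3 3 2

2 2 3 3 3 3 3 3 3 2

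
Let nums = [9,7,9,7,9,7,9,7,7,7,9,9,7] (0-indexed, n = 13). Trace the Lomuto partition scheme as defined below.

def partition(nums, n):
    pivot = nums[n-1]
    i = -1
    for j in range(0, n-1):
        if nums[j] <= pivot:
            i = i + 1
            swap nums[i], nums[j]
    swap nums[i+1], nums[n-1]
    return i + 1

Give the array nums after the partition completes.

pivot=7, i=-1
j=0: 9>7, skip
j=1: 7≤7, i=0, swap(0,1) ⇒ [7,9,9,7,9,7,9,7,7,7,9,9,7]
j=2: 9>7, skip
j=3: 7≤7, i=1, swap(1,3) ⇒ [7,7,9,9,9,7,9,7,7,7,9,9,7]
j=4: 9>7, skip
j=5: 7≤7, i=2, swap(2,5) ⇒ [7,7,7,9,9,9,9,7,7,7,9,9,7]
j=6: 9>7, skip
j=7: 7≤7, i=3, swap(3,7) ⇒ [7,7,7,7,9,9,9,9,7,7,9,9,7]
j=8: 7≤7, i=4, swap(4,8) ⇒ [7,7,7,7,7,9,9,9,9,7,9,9,7]
j=9: 7≤7, i=5, swap(5,9) ⇒ [7,7,7,7,7,7,9,9,9,9,9,9,7]
j=10: 9>7, skip
j=11: 9>7, skip
swap(6,12) ⇒ [7,7,7,7,7,7,7,9,9,9,9,9,9]; return 6

[7,7,7,7,7,7,7,9,9,9,9,9,9]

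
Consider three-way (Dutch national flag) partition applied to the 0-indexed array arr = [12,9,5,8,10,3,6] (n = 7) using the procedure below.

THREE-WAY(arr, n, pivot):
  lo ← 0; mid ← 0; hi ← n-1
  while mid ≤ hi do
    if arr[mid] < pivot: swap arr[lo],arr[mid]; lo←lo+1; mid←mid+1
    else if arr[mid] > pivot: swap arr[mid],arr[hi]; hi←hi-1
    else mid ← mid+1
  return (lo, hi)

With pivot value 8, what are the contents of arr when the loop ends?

lo=0 mid=0 hi=6
12>8: swap(0,6), hi=5 ⇒ [6,9,5,8,10,3,12]
6<8: swap(0,0), lo=1 mid=1 ⇒ [6,9,5,8,10,3,12]
9>8: swap(1,5), hi=4 ⇒ [6,3,5,8,10,9,12]
3<8: swap(1,1), lo=2 mid=2 ⇒ [6,3,5,8,10,9,12]
5<8: swap(2,2), lo=3 mid=3 ⇒ [6,3,5,8,10,9,12]
8=8: mid=4
10>8: swap(4,4), hi=3 ⇒ [6,3,5,8,10,9,12]
done. lo=3 hi=3; arr=[6,3,5,8,10,9,12]

[6,3,5,8,10,9,12]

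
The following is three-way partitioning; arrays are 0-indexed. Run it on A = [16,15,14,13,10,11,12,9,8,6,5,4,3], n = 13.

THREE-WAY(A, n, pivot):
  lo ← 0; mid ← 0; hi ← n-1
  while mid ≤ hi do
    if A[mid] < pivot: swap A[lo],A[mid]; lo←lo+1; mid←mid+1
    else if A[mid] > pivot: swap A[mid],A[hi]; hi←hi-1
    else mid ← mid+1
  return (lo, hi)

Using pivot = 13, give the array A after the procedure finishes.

pivot = 13; lo=0, mid=0, hi=12
A[mid]=16>13: swap A[0],A[12]; hi=11 → [3,15,14,13,10,11,12,9,8,6,5,4,16]
A[mid]=3<13: swap A[0],A[0]; lo=1,mid=1 → [3,15,14,13,10,11,12,9,8,6,5,4,16]
A[mid]=15>13: swap A[1],A[11]; hi=10 → [3,4,14,13,10,11,12,9,8,6,5,15,16]
A[mid]=4<13: swap A[1],A[1]; lo=2,mid=2 → [3,4,14,13,10,11,12,9,8,6,5,15,16]
A[mid]=14>13: swap A[2],A[10]; hi=9 → [3,4,5,13,10,11,12,9,8,6,14,15,16]
A[mid]=5<13: swap A[2],A[2]; lo=3,mid=3 → [3,4,5,13,10,11,12,9,8,6,14,15,16]
A[mid]=13=13: mid=4
A[mid]=10<13: swap A[3],A[4]; lo=4,mid=5 → [3,4,5,10,13,11,12,9,8,6,14,15,16]
A[mid]=11<13: swap A[4],A[5]; lo=5,mid=6 → [3,4,5,10,11,13,12,9,8,6,14,15,16]
A[mid]=12<13: swap A[5],A[6]; lo=6,mid=7 → [3,4,5,10,11,12,13,9,8,6,14,15,16]
A[mid]=9<13: swap A[6],A[7]; lo=7,mid=8 → [3,4,5,10,11,12,9,13,8,6,14,15,16]
A[mid]=8<13: swap A[7],A[8]; lo=8,mid=9 → [3,4,5,10,11,12,9,8,13,6,14,15,16]
A[mid]=6<13: swap A[8],A[9]; lo=9,mid=10 → [3,4,5,10,11,12,9,8,6,13,14,15,16]
end: lo=9, hi=9; A = [3,4,5,10,11,12,9,8,6,13,14,15,16]

[3,4,5,10,11,12,9,8,6,13,14,15,16]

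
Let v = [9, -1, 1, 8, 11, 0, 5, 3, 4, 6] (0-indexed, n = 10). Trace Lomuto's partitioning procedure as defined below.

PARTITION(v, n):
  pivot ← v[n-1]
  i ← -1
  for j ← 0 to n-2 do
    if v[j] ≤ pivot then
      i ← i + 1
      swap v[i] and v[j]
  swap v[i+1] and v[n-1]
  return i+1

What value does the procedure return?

6

pivot = v[9] = 6; i = -1
j=0: v[0]=9 > 6 → no swap
j=1: v[1]=-1 ≤ 6 → i=0, swap v[0],v[1] → [-1, 9, 1, 8, 11, 0, 5, 3, 4, 6]
j=2: v[2]=1 ≤ 6 → i=1, swap v[1],v[2] → [-1, 1, 9, 8, 11, 0, 5, 3, 4, 6]
j=3: v[3]=8 > 6 → no swap
j=4: v[4]=11 > 6 → no swap
j=5: v[5]=0 ≤ 6 → i=2, swap v[2],v[5] → [-1, 1, 0, 8, 11, 9, 5, 3, 4, 6]
j=6: v[6]=5 ≤ 6 → i=3, swap v[3],v[6] → [-1, 1, 0, 5, 11, 9, 8, 3, 4, 6]
j=7: v[7]=3 ≤ 6 → i=4, swap v[4],v[7] → [-1, 1, 0, 5, 3, 9, 8, 11, 4, 6]
j=8: v[8]=4 ≤ 6 → i=5, swap v[5],v[8] → [-1, 1, 0, 5, 3, 4, 8, 11, 9, 6]
final swap v[6],v[9] → [-1, 1, 0, 5, 3, 4, 6, 11, 9, 8]; return 6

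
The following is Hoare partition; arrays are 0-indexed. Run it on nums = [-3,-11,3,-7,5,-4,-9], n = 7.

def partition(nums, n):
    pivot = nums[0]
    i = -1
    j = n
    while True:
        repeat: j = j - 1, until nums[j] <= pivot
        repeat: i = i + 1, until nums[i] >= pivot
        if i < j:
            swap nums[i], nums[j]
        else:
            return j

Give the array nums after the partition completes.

[-9,-11,-4,-7,5,3,-3]

pivot=-3
j stops at 6 (-9), i stops at 0 (-3); swap ⇒ [-9,-11,3,-7,5,-4,-3]
j stops at 5 (-4), i stops at 2 (3); swap ⇒ [-9,-11,-4,-7,5,3,-3]
j stops at 3, i stops at 4; i≥j ⇒ return 3. nums=[-9,-11,-4,-7,5,3,-3]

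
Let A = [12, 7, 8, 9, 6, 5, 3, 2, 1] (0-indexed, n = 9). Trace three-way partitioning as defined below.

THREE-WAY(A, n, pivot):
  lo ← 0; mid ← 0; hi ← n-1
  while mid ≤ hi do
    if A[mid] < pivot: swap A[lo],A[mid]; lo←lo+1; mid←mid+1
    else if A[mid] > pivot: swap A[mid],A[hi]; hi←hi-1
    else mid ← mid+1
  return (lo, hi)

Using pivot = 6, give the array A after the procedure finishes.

[1, 2, 3, 5, 6, 9, 8, 7, 12]

lo=0 mid=0 hi=8
12>6: swap(0,8), hi=7 ⇒ [1, 7, 8, 9, 6, 5, 3, 2, 12]
1<6: swap(0,0), lo=1 mid=1 ⇒ [1, 7, 8, 9, 6, 5, 3, 2, 12]
7>6: swap(1,7), hi=6 ⇒ [1, 2, 8, 9, 6, 5, 3, 7, 12]
2<6: swap(1,1), lo=2 mid=2 ⇒ [1, 2, 8, 9, 6, 5, 3, 7, 12]
8>6: swap(2,6), hi=5 ⇒ [1, 2, 3, 9, 6, 5, 8, 7, 12]
3<6: swap(2,2), lo=3 mid=3 ⇒ [1, 2, 3, 9, 6, 5, 8, 7, 12]
9>6: swap(3,5), hi=4 ⇒ [1, 2, 3, 5, 6, 9, 8, 7, 12]
5<6: swap(3,3), lo=4 mid=4 ⇒ [1, 2, 3, 5, 6, 9, 8, 7, 12]
6=6: mid=5
done. lo=4 hi=4; A=[1, 2, 3, 5, 6, 9, 8, 7, 12]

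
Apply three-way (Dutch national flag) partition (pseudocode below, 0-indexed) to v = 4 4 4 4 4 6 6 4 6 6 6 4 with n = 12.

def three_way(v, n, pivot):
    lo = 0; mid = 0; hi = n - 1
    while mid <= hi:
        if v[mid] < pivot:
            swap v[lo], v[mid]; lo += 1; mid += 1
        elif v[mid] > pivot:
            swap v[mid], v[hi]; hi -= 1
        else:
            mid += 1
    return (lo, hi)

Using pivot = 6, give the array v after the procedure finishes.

pivot = 6; lo=0, mid=0, hi=11
v[mid]=4<6: swap v[0],v[0]; lo=1,mid=1 → 4 4 4 4 4 6 6 4 6 6 6 4
v[mid]=4<6: swap v[1],v[1]; lo=2,mid=2 → 4 4 4 4 4 6 6 4 6 6 6 4
v[mid]=4<6: swap v[2],v[2]; lo=3,mid=3 → 4 4 4 4 4 6 6 4 6 6 6 4
v[mid]=4<6: swap v[3],v[3]; lo=4,mid=4 → 4 4 4 4 4 6 6 4 6 6 6 4
v[mid]=4<6: swap v[4],v[4]; lo=5,mid=5 → 4 4 4 4 4 6 6 4 6 6 6 4
v[mid]=6=6: mid=6
v[mid]=6=6: mid=7
v[mid]=4<6: swap v[5],v[7]; lo=6,mid=8 → 4 4 4 4 4 4 6 6 6 6 6 4
v[mid]=6=6: mid=9
v[mid]=6=6: mid=10
v[mid]=6=6: mid=11
v[mid]=4<6: swap v[6],v[11]; lo=7,mid=12 → 4 4 4 4 4 4 4 6 6 6 6 6
end: lo=7, hi=11; v = 4 4 4 4 4 4 4 6 6 6 6 6

4 4 4 4 4 4 4 6 6 6 6 6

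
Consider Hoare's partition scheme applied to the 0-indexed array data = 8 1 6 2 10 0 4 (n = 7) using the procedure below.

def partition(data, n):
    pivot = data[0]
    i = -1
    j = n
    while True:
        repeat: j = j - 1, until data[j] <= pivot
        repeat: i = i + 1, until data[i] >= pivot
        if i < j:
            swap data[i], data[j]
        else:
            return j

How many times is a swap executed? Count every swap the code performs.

2

pivot=8
j stops at 6 (4), i stops at 0 (8); swap ⇒ 4 1 6 2 10 0 8
j stops at 5 (0), i stops at 4 (10); swap ⇒ 4 1 6 2 0 10 8
j stops at 4, i stops at 5; i≥j ⇒ return 4. data=4 1 6 2 0 10 8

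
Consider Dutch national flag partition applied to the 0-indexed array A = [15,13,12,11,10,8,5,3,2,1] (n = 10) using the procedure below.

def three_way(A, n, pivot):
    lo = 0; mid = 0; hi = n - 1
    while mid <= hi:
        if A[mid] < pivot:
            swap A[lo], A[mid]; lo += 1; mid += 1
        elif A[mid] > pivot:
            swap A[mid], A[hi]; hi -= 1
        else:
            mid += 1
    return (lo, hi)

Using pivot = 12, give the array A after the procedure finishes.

[1,2,11,10,8,5,3,12,13,15]

pivot = 12; lo=0, mid=0, hi=9
A[mid]=15>12: swap A[0],A[9]; hi=8 → [1,13,12,11,10,8,5,3,2,15]
A[mid]=1<12: swap A[0],A[0]; lo=1,mid=1 → [1,13,12,11,10,8,5,3,2,15]
A[mid]=13>12: swap A[1],A[8]; hi=7 → [1,2,12,11,10,8,5,3,13,15]
A[mid]=2<12: swap A[1],A[1]; lo=2,mid=2 → [1,2,12,11,10,8,5,3,13,15]
A[mid]=12=12: mid=3
A[mid]=11<12: swap A[2],A[3]; lo=3,mid=4 → [1,2,11,12,10,8,5,3,13,15]
A[mid]=10<12: swap A[3],A[4]; lo=4,mid=5 → [1,2,11,10,12,8,5,3,13,15]
A[mid]=8<12: swap A[4],A[5]; lo=5,mid=6 → [1,2,11,10,8,12,5,3,13,15]
A[mid]=5<12: swap A[5],A[6]; lo=6,mid=7 → [1,2,11,10,8,5,12,3,13,15]
A[mid]=3<12: swap A[6],A[7]; lo=7,mid=8 → [1,2,11,10,8,5,3,12,13,15]
end: lo=7, hi=7; A = [1,2,11,10,8,5,3,12,13,15]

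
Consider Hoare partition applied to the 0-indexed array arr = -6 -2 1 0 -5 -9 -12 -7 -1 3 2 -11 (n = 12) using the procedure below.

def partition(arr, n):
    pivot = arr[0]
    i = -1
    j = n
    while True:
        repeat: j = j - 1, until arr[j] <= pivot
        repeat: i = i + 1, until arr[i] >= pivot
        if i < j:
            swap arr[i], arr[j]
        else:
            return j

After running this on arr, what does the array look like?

-11 -7 -12 -9 -5 0 1 -2 -1 3 2 -6

pivot=-6
j stops at 11 (-11), i stops at 0 (-6); swap ⇒ -11 -2 1 0 -5 -9 -12 -7 -1 3 2 -6
j stops at 7 (-7), i stops at 1 (-2); swap ⇒ -11 -7 1 0 -5 -9 -12 -2 -1 3 2 -6
j stops at 6 (-12), i stops at 2 (1); swap ⇒ -11 -7 -12 0 -5 -9 1 -2 -1 3 2 -6
j stops at 5 (-9), i stops at 3 (0); swap ⇒ -11 -7 -12 -9 -5 0 1 -2 -1 3 2 -6
j stops at 3, i stops at 4; i≥j ⇒ return 3. arr=-11 -7 -12 -9 -5 0 1 -2 -1 3 2 -6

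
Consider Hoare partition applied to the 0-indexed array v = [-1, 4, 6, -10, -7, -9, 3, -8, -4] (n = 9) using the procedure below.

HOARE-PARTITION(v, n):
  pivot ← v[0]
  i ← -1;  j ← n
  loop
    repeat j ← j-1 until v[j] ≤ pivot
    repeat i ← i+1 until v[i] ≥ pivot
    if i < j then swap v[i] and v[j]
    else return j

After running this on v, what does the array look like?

pivot = v[0] = -1; i = -1, j = 9
j→8 (v[8]=-4≤-1), i→0 (v[0]=-1≥-1); i<j, swap → [-4, 4, 6, -10, -7, -9, 3, -8, -1]
j→7 (v[7]=-8≤-1), i→1 (v[1]=4≥-1); i<j, swap → [-4, -8, 6, -10, -7, -9, 3, 4, -1]
j→5 (v[5]=-9≤-1), i→2 (v[2]=6≥-1); i<j, swap → [-4, -8, -9, -10, -7, 6, 3, 4, -1]
j→4, i→5; i≥j, return j=4. v = [-4, -8, -9, -10, -7, 6, 3, 4, -1]

[-4, -8, -9, -10, -7, 6, 3, 4, -1]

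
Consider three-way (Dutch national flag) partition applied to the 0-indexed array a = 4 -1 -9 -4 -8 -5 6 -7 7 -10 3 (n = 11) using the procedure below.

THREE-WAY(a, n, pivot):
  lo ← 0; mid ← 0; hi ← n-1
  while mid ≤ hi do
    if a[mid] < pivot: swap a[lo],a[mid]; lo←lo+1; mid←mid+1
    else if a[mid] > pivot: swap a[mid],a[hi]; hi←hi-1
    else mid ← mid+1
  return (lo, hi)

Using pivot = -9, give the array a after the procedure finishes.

-10 -9 -4 -8 -5 6 -7 7 -1 3 4

pivot = -9; lo=0, mid=0, hi=10
a[mid]=4>-9: swap a[0],a[10]; hi=9 → 3 -1 -9 -4 -8 -5 6 -7 7 -10 4
a[mid]=3>-9: swap a[0],a[9]; hi=8 → -10 -1 -9 -4 -8 -5 6 -7 7 3 4
a[mid]=-10<-9: swap a[0],a[0]; lo=1,mid=1 → -10 -1 -9 -4 -8 -5 6 -7 7 3 4
a[mid]=-1>-9: swap a[1],a[8]; hi=7 → -10 7 -9 -4 -8 -5 6 -7 -1 3 4
a[mid]=7>-9: swap a[1],a[7]; hi=6 → -10 -7 -9 -4 -8 -5 6 7 -1 3 4
a[mid]=-7>-9: swap a[1],a[6]; hi=5 → -10 6 -9 -4 -8 -5 -7 7 -1 3 4
a[mid]=6>-9: swap a[1],a[5]; hi=4 → -10 -5 -9 -4 -8 6 -7 7 -1 3 4
a[mid]=-5>-9: swap a[1],a[4]; hi=3 → -10 -8 -9 -4 -5 6 -7 7 -1 3 4
a[mid]=-8>-9: swap a[1],a[3]; hi=2 → -10 -4 -9 -8 -5 6 -7 7 -1 3 4
a[mid]=-4>-9: swap a[1],a[2]; hi=1 → -10 -9 -4 -8 -5 6 -7 7 -1 3 4
a[mid]=-9=-9: mid=2
end: lo=1, hi=1; a = -10 -9 -4 -8 -5 6 -7 7 -1 3 4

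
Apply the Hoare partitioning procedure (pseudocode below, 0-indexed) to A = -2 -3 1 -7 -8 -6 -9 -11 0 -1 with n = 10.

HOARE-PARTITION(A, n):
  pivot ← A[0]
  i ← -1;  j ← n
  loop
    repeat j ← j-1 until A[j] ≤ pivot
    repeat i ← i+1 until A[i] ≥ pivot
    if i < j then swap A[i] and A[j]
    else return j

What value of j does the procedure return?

pivot=-2
j stops at 7 (-11), i stops at 0 (-2); swap ⇒ -11 -3 1 -7 -8 -6 -9 -2 0 -1
j stops at 6 (-9), i stops at 2 (1); swap ⇒ -11 -3 -9 -7 -8 -6 1 -2 0 -1
j stops at 5, i stops at 6; i≥j ⇒ return 5. A=-11 -3 -9 -7 -8 -6 1 -2 0 -1

5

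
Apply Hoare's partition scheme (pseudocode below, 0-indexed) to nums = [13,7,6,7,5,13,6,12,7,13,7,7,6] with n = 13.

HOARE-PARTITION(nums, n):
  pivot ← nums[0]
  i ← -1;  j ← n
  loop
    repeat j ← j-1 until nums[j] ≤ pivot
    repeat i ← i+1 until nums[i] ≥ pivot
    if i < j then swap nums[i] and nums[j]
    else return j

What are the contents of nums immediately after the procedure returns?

[6,7,6,7,5,7,6,12,7,7,13,13,13]

pivot=13
j stops at 12 (6), i stops at 0 (13); swap ⇒ [6,7,6,7,5,13,6,12,7,13,7,7,13]
j stops at 11 (7), i stops at 5 (13); swap ⇒ [6,7,6,7,5,7,6,12,7,13,7,13,13]
j stops at 10 (7), i stops at 9 (13); swap ⇒ [6,7,6,7,5,7,6,12,7,7,13,13,13]
j stops at 9, i stops at 10; i≥j ⇒ return 9. nums=[6,7,6,7,5,7,6,12,7,7,13,13,13]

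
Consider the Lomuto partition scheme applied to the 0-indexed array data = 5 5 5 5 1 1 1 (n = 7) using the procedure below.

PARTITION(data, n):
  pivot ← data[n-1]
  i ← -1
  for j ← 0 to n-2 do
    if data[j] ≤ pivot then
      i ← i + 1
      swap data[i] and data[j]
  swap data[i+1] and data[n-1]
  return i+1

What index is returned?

2

pivot = data[6] = 1; i = -1
j=0: data[0]=5 > 1 → no swap
j=1: data[1]=5 > 1 → no swap
j=2: data[2]=5 > 1 → no swap
j=3: data[3]=5 > 1 → no swap
j=4: data[4]=1 ≤ 1 → i=0, swap data[0],data[4] → 1 5 5 5 5 1 1
j=5: data[5]=1 ≤ 1 → i=1, swap data[1],data[5] → 1 1 5 5 5 5 1
final swap data[2],data[6] → 1 1 1 5 5 5 5; return 2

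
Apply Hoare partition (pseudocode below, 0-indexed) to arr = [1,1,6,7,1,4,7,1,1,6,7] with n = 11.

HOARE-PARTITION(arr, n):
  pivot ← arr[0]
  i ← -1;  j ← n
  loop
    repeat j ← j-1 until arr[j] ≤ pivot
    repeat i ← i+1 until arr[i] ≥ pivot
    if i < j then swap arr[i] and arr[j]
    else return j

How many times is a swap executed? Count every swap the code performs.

3

pivot=1
j stops at 8 (1), i stops at 0 (1); swap ⇒ [1,1,6,7,1,4,7,1,1,6,7]
j stops at 7 (1), i stops at 1 (1); swap ⇒ [1,1,6,7,1,4,7,1,1,6,7]
j stops at 4 (1), i stops at 2 (6); swap ⇒ [1,1,1,7,6,4,7,1,1,6,7]
j stops at 2, i stops at 3; i≥j ⇒ return 2. arr=[1,1,1,7,6,4,7,1,1,6,7]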